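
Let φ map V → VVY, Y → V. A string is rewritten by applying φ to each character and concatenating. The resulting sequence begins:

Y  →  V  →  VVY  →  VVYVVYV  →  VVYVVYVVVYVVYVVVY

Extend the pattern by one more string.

VVYVVYVVVYVVYVVVYVVYVVYVVVYVVYVVVYVVYVVYV

φ(VVYVVYVVVYVVYVVVY) expands symbol-by-symbol to VVY VVY V VVY VVY V VVY VVY VVY V VVY VVY V VVY VVY VVY V; joining the 17 pieces gives the next term.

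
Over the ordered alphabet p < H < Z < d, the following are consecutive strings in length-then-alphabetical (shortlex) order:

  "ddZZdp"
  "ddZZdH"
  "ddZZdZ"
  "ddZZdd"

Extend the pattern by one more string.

ddZdpp

The successor of ddZZdd increments the rightmost position that isn't already d and resets every position after it to p.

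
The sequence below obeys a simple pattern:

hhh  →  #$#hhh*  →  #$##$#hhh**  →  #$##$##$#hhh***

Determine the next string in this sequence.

Each term wraps the previous one in #$# on the left and * on the right.
One more step from #$##$##$#hhh*** gives the answer.

#$##$##$##$#hhh****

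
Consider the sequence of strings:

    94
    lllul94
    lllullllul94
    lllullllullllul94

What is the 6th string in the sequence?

The strings grow by a fixed prefix lllul each time.
From lllullllullllul94, 2 further steps: lllullllullllul94 → lllullllullllullllul94 → (answer).

lllullllullllullllullllul94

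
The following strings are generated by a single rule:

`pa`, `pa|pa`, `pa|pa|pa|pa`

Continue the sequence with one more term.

pa|pa|pa|pa|pa|pa|pa|pa

s(k+1) = s(k)·|·s(k) — each term doubles the last with '|' between the halves.
So the next term is two copies of pa|pa|pa|pa with '|' between the halves.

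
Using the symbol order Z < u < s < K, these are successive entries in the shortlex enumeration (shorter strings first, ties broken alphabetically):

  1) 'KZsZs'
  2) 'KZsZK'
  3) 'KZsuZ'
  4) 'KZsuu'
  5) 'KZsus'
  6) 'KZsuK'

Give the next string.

KZssZ

The successor of KZsuK increments the rightmost position that isn't already K and resets every position after it to Z.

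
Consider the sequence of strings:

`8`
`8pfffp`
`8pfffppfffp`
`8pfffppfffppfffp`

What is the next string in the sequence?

The strings grow by a fixed suffix pfffp each time.
Applying this once more to 8pfffppfffppfffp:

8pfffppfffppfffppfffp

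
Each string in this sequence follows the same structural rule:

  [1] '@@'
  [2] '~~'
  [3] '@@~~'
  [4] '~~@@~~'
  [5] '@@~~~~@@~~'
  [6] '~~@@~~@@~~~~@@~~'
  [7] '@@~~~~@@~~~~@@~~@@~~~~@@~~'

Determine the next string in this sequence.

~~@@~~@@~~~~@@~~@@~~~~@@~~~~@@~~@@~~~~@@~~

Each term (from the third on) is the two preceding terms concatenated in order: term 3 = @@·~~ = @@~~.
Continuing: ~~@@~~@@~~~~@@~~ · @@~~~~@@~~~~@@~~@@~~~~@@~~ gives term 8.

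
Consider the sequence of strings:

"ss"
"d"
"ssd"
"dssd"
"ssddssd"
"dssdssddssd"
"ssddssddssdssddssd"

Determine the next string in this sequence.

Each term (from the third on) is the two preceding terms concatenated in order: term 3 = ss·d = ssd.
Continuing: dssdssddssd · ssddssddssdssddssd gives term 8.

dssdssddssdssddssddssdssddssd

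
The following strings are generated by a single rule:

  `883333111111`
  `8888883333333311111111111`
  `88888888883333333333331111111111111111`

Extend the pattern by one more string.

The n-th term is 4n-2 8's then 4n 3's then 5n+1 1's (n = 1, 2, …).
For the next term, n = 4, so the run lengths are 14, 16, 21.

888888888888883333333333333333111111111111111111111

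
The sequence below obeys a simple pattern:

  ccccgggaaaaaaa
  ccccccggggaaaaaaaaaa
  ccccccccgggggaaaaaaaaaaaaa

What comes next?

Reading off run lengths: c runs 4, 6, 8; g runs 3, 4, 5; a runs 7, 10, 13 — each is linear in n, where the shown terms are n = 2, 3, 4.
Setting n = 5 gives 10, 6, 16 characters in each block.

ccccccccccggggggaaaaaaaaaaaaaaaa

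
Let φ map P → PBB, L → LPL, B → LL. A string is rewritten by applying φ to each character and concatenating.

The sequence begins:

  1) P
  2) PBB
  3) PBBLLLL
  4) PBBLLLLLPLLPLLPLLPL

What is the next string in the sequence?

Applying the rule to each of the 19 symbols of PBBLLLLLPLLPLLPLLPL gives the pieces PBB LL LL LPL LPL LPL LPL LPL PBB LPL LPL PBB LPL LPL PBB LPL LPL PBB LPL, which concatenate to the answer.

PBBLLLLLPLLPLLPLLPLLPLPBBLPLLPLPBBLPLLPLPBBLPLLPLPBBLPL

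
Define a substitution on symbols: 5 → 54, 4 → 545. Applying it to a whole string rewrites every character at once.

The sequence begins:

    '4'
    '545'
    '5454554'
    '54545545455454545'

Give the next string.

Replace each of the 17 characters of 54545545455454545 in place — 54 545 54 545 54 54 545 54 545 54 54 545 54 545 54 545 54 — and concatenate.

54545545455454545545455454545545455454554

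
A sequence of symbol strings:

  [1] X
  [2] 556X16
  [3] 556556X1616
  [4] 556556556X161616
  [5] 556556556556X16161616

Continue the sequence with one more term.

s(k+1) = 556·s(k)·16, so each term gains 556 as a prefix and 16 as a suffix.
Applying this once more to 556556556556X16161616:

556556556556556X1616161616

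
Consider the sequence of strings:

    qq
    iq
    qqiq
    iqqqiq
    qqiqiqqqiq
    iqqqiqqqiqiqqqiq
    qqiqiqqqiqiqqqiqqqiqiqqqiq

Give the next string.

iqqqiqqqiqiqqqiqqqiqiqqqiqiqqqiqqqiqiqqqiq

This is a Fibonacci-style word recurrence s(k) = s(k−2)·s(k−1): e.g. qq·iq = qqiq.
The next term joins iqqqiqqqiqiqqqiq and qqiqiqqqiqiqqqiqqqiqiqqqiq.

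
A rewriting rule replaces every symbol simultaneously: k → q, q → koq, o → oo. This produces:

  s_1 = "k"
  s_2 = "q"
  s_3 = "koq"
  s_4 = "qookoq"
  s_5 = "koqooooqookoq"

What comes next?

φ(koqooooqookoq) expands symbol-by-symbol to q oo koq oo oo oo oo koq oo oo q oo koq; joining the 13 pieces gives the next term.

qookoqooooooookoqooooqookoq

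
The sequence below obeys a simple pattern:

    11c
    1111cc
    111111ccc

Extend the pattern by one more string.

Each string has the form 1^{2n} c^{n} (n = 1, 2, …).
Setting n = 4 gives 8, 4 characters in each block.

11111111cccc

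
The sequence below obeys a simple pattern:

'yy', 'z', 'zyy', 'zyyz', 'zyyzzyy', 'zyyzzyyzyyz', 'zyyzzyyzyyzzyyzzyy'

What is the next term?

From term 3 onward, concatenate the last term with the second-to-last: z·yy = zyy, zyy·z = zyyz, …
So term 8 is zyyzzyyzyyzzyyzzyy·zyyzzyyzyyz.

zyyzzyyzyyzzyyzzyyzyyzzyyzyyz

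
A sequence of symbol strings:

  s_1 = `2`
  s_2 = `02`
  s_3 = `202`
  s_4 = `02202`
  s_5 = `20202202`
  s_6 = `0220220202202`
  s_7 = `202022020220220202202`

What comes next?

0220220202202202022020220220202202

From term 3 onward, concatenate the second-to-last term with the last: 2·02 = 202, 02·202 = 02202, …
Continuing: 0220220202202 · 202022020220220202202 gives term 8.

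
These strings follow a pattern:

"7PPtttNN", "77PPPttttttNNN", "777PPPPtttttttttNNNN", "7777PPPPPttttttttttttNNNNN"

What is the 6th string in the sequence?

Reading off run lengths: 7 runs 1, 2, 3, 4; P runs 2, 3, 4, 5; t runs 3, 6, 9, 12; N runs 2, 3, 4, 5 — each is linear in n (n = 1, 2, …).
For term 6, n = 6, so the run lengths are 6, 7, 18, 7.

777777PPPPPPPttttttttttttttttttNNNNNNN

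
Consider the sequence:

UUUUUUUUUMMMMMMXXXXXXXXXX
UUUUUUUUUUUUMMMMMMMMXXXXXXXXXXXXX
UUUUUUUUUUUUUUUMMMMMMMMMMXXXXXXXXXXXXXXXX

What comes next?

UUUUUUUUUUUUUUUUUUMMMMMMMMMMMMXXXXXXXXXXXXXXXXXXX

The n-th term is 3n U's then 2n M's then 3n+1 X's, where the shown terms are n = 3, 4, 5.
At n = 6 the blocks have lengths 18, 12, 19.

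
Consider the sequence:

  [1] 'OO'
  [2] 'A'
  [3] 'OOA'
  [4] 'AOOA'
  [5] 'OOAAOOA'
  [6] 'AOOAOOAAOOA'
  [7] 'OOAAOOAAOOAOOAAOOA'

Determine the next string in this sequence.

Each term (from the third on) is the two preceding terms concatenated in order: term 3 = OO·A = OOA.
So term 8 is AOOAOOAAOOA·OOAAOOAAOOAOOAAOOA.

AOOAOOAAOOAOOAAOOAAOOAOOAAOOA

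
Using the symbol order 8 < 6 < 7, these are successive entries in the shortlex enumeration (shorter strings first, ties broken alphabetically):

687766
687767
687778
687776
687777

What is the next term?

Find the rightmost character of 687777 below 7, bump it to the next letter, and reset everything to its right to 8.

668888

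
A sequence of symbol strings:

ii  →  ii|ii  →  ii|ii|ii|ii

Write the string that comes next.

ii|ii|ii|ii|ii|ii|ii|ii

Each string is two copies of the previous one joined by '|'.
One more doubling of ii|ii|ii|ii gives the answer.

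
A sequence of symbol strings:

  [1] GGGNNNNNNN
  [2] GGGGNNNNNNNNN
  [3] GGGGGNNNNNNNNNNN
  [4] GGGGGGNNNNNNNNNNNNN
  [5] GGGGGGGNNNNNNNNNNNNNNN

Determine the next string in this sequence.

GGGGGGGGNNNNNNNNNNNNNNNNN

Each string has the form G^{n} N^{2n+1}, where the shown terms are n = 3, 4, 5, 6, 7.
For the next term, n = 8, so the run lengths are 8, 17.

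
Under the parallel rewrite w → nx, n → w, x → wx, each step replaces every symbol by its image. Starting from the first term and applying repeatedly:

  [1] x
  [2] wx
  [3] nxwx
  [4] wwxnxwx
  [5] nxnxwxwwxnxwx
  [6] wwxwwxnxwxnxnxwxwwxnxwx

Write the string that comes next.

Rewriting the 23 symbols of wwxwwxnxwxnxnxwxwwxnxwx one by one yields nx nx wx nx nx wx w wx nx wx w wx w wx nx wx nx nx wx w wx nx wx; concatenated:

nxnxwxnxnxwxwwxnxwxwwxwwxnxwxnxnxwxwwxnxwx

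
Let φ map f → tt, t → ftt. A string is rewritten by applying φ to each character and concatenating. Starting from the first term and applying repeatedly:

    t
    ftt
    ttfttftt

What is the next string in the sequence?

Rewriting each symbol of ttfttftt: t→ftt, t→ftt, f→tt, t→ftt, t→ftt, f→tt, t→ftt, t→ftt, which concatenates to ftt ftt tt ftt ftt tt ftt ftt.

fttfttttfttfttttfttftt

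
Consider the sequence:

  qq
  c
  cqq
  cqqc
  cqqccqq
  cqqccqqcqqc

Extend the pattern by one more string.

From term 3 onward, concatenate the last term with the second-to-last: c·qq = cqq, cqq·c = cqqc, …
The next term joins cqqccqqcqqc and cqqccqq.

cqqccqqcqqccqqccqq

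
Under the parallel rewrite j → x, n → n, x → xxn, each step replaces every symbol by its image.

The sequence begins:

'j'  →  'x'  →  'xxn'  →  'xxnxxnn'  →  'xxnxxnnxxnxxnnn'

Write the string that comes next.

Rewriting the 15 symbols of xxnxxnnxxnxxnnn one by one yields xxn xxn n xxn xxn n n xxn xxn n xxn xxn n n n; concatenated:

xxnxxnnxxnxxnnnxxnxxnnxxnxxnnnn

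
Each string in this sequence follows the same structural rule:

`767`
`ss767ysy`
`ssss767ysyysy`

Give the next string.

Every step adds ss to the front and ysy to the end of the previous string.
Applying this once more to ssss767ysyysy:

ssssss767ysyysyysy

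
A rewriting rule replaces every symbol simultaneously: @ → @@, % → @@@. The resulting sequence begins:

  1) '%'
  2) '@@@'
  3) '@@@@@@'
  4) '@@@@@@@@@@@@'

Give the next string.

Apply φ to @@@@@@@@@@@@ symbol by symbol: @→@@, @→@@, @→@@, @→@@, @→@@, @→@@, @→@@, @→@@, @→@@, @→@@, @→@@, @→@@; joined: @@ @@ @@ @@ @@ @@ @@ @@ @@ @@ @@ @@.

@@@@@@@@@@@@@@@@@@@@@@@@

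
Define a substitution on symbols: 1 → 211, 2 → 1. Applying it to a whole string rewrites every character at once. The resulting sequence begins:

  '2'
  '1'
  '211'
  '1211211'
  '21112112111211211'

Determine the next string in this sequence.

12112112111211211121121121112112111211211

φ(21112112111211211) expands symbol-by-symbol to 1 211 211 211 1 211 211 1 211 211 211 1 211 211 1 211 211; joining the 17 pieces gives the next term.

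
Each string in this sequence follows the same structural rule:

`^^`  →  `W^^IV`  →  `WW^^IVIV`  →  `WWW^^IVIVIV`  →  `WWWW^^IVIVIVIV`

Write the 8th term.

Each term wraps the previous one in W on the left and IV on the right.
From WWWW^^IVIVIVIV, 3 further steps: WWWW^^IVIVIVIV → WWWWW^^IVIVIVIVIV → WWWWWW^^IVIVIVIVIVIV → (answer).

WWWWWWW^^IVIVIVIVIVIVIV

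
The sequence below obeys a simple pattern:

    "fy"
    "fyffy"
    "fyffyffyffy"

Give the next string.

fyffyffyffyffyffyffyffy

Each string is two copies of the previous one joined by 'f'.
So the next term is two copies of fyffyffyffy with 'f' between the halves.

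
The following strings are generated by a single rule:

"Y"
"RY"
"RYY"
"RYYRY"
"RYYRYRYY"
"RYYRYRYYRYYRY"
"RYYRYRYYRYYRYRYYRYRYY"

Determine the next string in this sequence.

RYYRYRYYRYYRYRYYRYRYYRYYRYRYYRYYRY

From term 3 onward, concatenate the last term with the second-to-last: RY·Y = RYY, RYY·RY = RYYRY, …
Continuing: RYYRYRYYRYYRYRYYRYRYY · RYYRYRYYRYYRY gives term 8.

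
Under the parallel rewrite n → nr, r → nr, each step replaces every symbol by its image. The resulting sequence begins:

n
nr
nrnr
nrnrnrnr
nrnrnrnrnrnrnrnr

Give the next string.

Rewriting the 16 symbols of nrnrnrnrnrnrnrnr one by one yields nr nr nr nr nr nr nr nr nr nr nr nr nr nr nr nr; concatenated:

nrnrnrnrnrnrnrnrnrnrnrnrnrnrnrnr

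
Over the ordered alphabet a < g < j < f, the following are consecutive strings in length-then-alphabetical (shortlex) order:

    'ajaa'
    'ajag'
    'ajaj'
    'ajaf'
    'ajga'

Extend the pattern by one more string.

ajgg

Treat ajga as a base-4 numeral over the given alphabet and add one, carrying through any trailing f's.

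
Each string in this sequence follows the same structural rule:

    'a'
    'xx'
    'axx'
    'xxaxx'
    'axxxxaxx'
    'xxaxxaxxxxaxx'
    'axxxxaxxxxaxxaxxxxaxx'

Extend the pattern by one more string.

xxaxxaxxxxaxxaxxxxaxxxxaxxaxxxxaxx

From term 3 onward, concatenate the second-to-last term with the last: a·xx = axx, xx·axx = xxaxx, …
The next term joins xxaxxaxxxxaxx and axxxxaxxxxaxxaxxxxaxx.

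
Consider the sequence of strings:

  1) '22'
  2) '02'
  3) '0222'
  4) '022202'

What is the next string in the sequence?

0222020222

This is a Fibonacci-style word recurrence s(k) = s(k−1)·s(k−2): e.g. 02·22 = 0222.
The next term joins 022202 and 0222.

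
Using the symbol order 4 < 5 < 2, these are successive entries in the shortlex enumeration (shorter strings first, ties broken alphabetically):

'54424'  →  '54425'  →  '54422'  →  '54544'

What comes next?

54545

Find the rightmost character of 54544 below 2, bump it to the next letter, and reset everything to its right to 4.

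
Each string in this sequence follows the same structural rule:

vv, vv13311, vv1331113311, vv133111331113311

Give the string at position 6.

vv1331113311133111331113311

Each term is the previous one with 13311 appended.
From vv133111331113311, 2 further steps: vv133111331113311 → vv13311133111331113311 → (answer).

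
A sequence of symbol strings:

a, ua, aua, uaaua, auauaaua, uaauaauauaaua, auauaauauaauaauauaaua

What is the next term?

Each term (from the third on) is the two preceding terms concatenated in order: term 3 = a·ua = aua.
So term 8 is uaauaauauaaua·auauaauauaauaauauaaua.

uaauaauauaauaauauaauauaauaauauaaua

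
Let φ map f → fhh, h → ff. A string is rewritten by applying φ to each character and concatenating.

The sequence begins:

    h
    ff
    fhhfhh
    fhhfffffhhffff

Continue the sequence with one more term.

Rewriting the 14 symbols of fhhfffffhhffff one by one yields fhh ff ff fhh fhh fhh fhh fhh ff ff fhh fhh fhh fhh; concatenated:

fhhfffffhhfhhfhhfhhfhhfffffhhfhhfhhfhh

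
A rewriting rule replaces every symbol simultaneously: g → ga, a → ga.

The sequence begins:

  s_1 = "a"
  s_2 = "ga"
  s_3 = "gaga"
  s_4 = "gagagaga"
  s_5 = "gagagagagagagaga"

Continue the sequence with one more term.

gagagagagagagagagagagagagagagaga

Applying the rule to each of the 16 symbols of gagagagagagagaga gives the pieces ga ga ga ga ga ga ga ga ga ga ga ga ga ga ga ga, which concatenate to the answer.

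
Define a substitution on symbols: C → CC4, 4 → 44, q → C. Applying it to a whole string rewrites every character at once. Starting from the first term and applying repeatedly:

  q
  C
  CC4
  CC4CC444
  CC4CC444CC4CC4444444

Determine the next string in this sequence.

Applying the rule to each of the 20 symbols of CC4CC444CC4CC4444444 gives the pieces CC4 CC4 44 CC4 CC4 44 44 44 CC4 CC4 44 CC4 CC4 44 44 44 44 44 44 44, which concatenate to the answer.

CC4CC444CC4CC4444444CC4CC444CC4CC444444444444444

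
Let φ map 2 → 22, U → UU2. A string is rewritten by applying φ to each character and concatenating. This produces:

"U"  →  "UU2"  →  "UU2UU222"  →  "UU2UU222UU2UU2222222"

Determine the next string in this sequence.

Rewriting the 20 symbols of UU2UU222UU2UU2222222 one by one yields UU2 UU2 22 UU2 UU2 22 22 22 UU2 UU2 22 UU2 UU2 22 22 22 22 22 22 22; concatenated:

UU2UU222UU2UU2222222UU2UU222UU2UU222222222222222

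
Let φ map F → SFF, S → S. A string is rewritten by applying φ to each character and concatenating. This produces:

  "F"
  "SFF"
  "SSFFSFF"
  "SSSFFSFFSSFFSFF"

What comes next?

Applying the rule to each of the 15 symbols of SSSFFSFFSSFFSFF gives the pieces S S S SFF SFF S SFF SFF S S SFF SFF S SFF SFF, which concatenate to the answer.

SSSSFFSFFSSFFSFFSSSFFSFFSSFFSFF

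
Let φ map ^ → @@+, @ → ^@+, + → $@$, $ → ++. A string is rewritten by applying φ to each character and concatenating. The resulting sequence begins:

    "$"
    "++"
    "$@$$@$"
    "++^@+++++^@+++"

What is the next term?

$@$$@$@@+^@+$@$$@$$@$$@$$@$@@+^@+$@$$@$$@$

Applying the rule to each of the 14 symbols of ++^@+++++^@+++ gives the pieces $@$ $@$ @@+ ^@+ $@$ $@$ $@$ $@$ $@$ @@+ ^@+ $@$ $@$ $@$, which concatenate to the answer.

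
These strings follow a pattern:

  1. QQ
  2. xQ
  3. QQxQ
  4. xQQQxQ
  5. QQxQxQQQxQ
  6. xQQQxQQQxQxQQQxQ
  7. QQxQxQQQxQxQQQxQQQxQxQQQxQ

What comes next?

xQQQxQQQxQxQQQxQQQxQxQQQxQxQQQxQQQxQxQQQxQ

Each term (from the third on) is the two preceding terms concatenated in order: term 3 = QQ·xQ = QQxQ.
The next term joins xQQQxQQQxQxQQQxQ and QQxQxQQQxQxQQQxQQQxQxQQQxQ.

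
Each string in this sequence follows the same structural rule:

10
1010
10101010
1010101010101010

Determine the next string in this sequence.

s(k+1) = s(k)·s(k) — each term doubles the last.
One more doubling of 1010101010101010 gives the answer.

10101010101010101010101010101010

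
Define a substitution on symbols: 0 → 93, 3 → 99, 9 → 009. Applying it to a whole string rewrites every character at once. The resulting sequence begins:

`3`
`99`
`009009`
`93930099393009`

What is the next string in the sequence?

Rewriting the 14 symbols of 93930099393009 one by one yields 009 99 009 99 93 93 009 009 99 009 99 93 93 009; concatenated:

0099900999939300900999009999393009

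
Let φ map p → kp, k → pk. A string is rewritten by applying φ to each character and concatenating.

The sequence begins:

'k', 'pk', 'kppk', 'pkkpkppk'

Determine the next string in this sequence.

Expanding pkkpkppk: p→kp, k→pk, k→pk, p→kp, k→pk, p→kp, p→kp, k→pk. Concatenated: kp pk pk kp pk kp kp pk.

kppkpkkppkkpkppk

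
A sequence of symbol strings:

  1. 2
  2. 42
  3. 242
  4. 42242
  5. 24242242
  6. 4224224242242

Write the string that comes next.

From term 3 onward, concatenate the second-to-last term with the last: 2·42 = 242, 42·242 = 42242, …
Continuing: 24242242 · 4224224242242 gives term 7.

242422424224224242242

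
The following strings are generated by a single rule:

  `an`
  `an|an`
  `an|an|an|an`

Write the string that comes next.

Each string is two copies of the previous one joined by '|'.
Doubling an|an|an|an with '|' between the halves:

an|an|an|an|an|an|an|an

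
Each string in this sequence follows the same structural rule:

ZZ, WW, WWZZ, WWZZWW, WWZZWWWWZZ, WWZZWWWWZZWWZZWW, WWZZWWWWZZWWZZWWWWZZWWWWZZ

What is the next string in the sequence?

WWZZWWWWZZWWZZWWWWZZWWWWZZWWZZWWWWZZWWZZWW

This is a Fibonacci-style word recurrence s(k) = s(k−1)·s(k−2): e.g. WW·ZZ = WWZZ.
So term 8 is WWZZWWWWZZWWZZWWWWZZWWWWZZ·WWZZWWWWZZWWZZWW.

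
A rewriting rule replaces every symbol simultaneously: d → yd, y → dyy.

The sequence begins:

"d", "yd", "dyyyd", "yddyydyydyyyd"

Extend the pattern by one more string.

dyyydyddyydyyyddyydyyyddyydyydyyyd

Applying the rule to each of the 13 symbols of yddyydyydyyyd gives the pieces dyy yd yd dyy dyy yd dyy dyy yd dyy dyy dyy yd, which concatenate to the answer.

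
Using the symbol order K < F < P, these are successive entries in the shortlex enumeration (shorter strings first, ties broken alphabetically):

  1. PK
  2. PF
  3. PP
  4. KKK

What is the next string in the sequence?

KKF

Find the rightmost character of KKK below P, bump it to the next letter, and reset everything to its right to K.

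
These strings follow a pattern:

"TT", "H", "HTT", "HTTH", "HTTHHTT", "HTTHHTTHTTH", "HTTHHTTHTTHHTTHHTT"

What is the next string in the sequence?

HTTHHTTHTTHHTTHHTTHTTHHTTHTTH

This is a Fibonacci-style word recurrence s(k) = s(k−1)·s(k−2): e.g. H·TT = HTT.
Continuing: HTTHHTTHTTHHTTHHTT · HTTHHTTHTTH gives term 8.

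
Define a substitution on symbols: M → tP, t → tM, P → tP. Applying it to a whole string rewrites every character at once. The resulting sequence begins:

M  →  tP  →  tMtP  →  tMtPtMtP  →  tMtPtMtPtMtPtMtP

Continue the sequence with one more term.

tMtPtMtPtMtPtMtPtMtPtMtPtMtPtMtP

φ(tMtPtMtPtMtPtMtP) expands symbol-by-symbol to tM tP tM tP tM tP tM tP tM tP tM tP tM tP tM tP; joining the 16 pieces gives the next term.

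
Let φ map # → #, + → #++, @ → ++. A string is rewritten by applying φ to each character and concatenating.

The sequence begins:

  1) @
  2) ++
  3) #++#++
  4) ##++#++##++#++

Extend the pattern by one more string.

###++#++##++#++###++#++##++#++

φ(##++#++##++#++) expands symbol-by-symbol to # # #++ #++ # #++ #++ # # #++ #++ # #++ #++; joining the 14 pieces gives the next term.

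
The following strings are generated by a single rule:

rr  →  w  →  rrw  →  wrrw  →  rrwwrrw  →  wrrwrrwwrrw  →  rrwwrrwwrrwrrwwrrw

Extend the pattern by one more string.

From term 3 onward, concatenate the second-to-last term with the last: rr·w = rrw, w·rrw = wrrw, …
So term 8 is wrrwrrwwrrw·rrwwrrwwrrwrrwwrrw.

wrrwrrwwrrwrrwwrrwwrrwrrwwrrw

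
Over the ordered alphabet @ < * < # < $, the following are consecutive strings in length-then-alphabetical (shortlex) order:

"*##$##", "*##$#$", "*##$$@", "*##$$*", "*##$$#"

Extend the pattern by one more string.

*##$$$

The successor of *##$$# increments the rightmost position that isn't already $ and resets every position after it to @.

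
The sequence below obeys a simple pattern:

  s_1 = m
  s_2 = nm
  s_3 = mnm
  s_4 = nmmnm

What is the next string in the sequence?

This is a Fibonacci-style word recurrence s(k) = s(k−2)·s(k−1): e.g. m·nm = mnm.
The next term joins mnm and nmmnm.

mnmnmmnm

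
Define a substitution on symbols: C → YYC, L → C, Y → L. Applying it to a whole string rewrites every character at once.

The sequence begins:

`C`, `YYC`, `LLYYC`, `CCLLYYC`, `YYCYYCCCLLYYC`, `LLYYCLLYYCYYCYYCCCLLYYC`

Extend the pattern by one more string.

CCLLYYCCCLLYYCLLYYCLLYYCYYCYYCCCLLYYC

Replace each of the 23 characters of LLYYCLLYYCYYCYYCCCLLYYC in place — C C L L YYC C C L L YYC L L YYC L L YYC YYC YYC C C L L YYC — and concatenate.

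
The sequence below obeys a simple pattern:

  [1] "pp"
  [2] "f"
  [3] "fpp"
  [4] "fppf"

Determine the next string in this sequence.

From term 3 onward, concatenate the last term with the second-to-last: f·pp = fpp, fpp·f = fppf, …
The next term joins fppf and fpp.

fppffpp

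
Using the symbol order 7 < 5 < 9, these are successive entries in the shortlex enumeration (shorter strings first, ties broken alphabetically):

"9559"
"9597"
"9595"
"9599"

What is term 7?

9979

Advancing 3 positions from 9599 through 9599 → 9977 → 9975 reaches term 7.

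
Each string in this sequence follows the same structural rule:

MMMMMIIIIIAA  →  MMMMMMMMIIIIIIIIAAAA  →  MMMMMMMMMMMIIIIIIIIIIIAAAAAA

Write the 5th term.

Each string has the form M^{3n-1} I^{3n-1} A^{2n-2}, where the shown terms are n = 2, 3, 4.
At n = 6 the blocks have lengths 17, 17, 10.

MMMMMMMMMMMMMMMMMIIIIIIIIIIIIIIIIIAAAAAAAAAA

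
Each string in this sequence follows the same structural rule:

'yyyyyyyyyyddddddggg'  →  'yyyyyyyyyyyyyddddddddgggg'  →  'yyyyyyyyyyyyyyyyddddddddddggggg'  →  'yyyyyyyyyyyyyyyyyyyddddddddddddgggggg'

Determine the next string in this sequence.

yyyyyyyyyyyyyyyyyyyyyyddddddddddddddggggggg

Each string has the form y^{3n+1} d^{2n} g^{n}, where the shown terms are n = 3, 4, 5, 6.
Setting n = 7 gives 22, 14, 7 characters in each block.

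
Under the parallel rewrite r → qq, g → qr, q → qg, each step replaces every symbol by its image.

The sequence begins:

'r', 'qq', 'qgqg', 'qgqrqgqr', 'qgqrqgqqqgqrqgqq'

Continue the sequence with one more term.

Rewriting the 16 symbols of qgqrqgqqqgqrqgqq one by one yields qg qr qg qq qg qr qg qg qg qr qg qq qg qr qg qg; concatenated:

qgqrqgqqqgqrqgqgqgqrqgqqqgqrqgqg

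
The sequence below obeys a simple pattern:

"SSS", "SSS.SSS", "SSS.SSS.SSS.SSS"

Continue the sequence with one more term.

s(k+1) = s(k)·.·s(k) — each term doubles the last with '.' between the halves.
Doubling SSS.SSS.SSS.SSS with '.' between the halves:

SSS.SSS.SSS.SSS.SSS.SSS.SSS.SSS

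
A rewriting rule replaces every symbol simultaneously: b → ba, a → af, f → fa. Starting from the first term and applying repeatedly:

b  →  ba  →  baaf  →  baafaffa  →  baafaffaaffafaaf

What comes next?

φ(baafaffaaffafaaf) expands symbol-by-symbol to ba af af fa af fa fa af af fa fa af fa af af fa; joining the 16 pieces gives the next term.

baafaffaaffafaafaffafaaffaafaffa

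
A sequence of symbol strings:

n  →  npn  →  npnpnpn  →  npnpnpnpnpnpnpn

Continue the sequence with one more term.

s(k+1) = s(k)·p·s(k) — each term doubles the last with 'p' between the halves.
So the next term is two copies of npnpnpnpnpnpnpn with 'p' between the halves.

npnpnpnpnpnpnpnpnpnpnpnpnpnpnpn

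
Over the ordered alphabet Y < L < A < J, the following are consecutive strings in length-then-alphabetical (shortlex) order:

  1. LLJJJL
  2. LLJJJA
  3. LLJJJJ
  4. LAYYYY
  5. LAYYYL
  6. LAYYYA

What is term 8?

Stepping forward 2 times from LAYYYA: LAYYYA → LAYYYJ, then the target.

LAYYLY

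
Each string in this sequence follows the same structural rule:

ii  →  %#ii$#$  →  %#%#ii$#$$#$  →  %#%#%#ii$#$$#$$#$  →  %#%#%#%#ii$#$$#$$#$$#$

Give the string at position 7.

Every step adds %# to the front and $#$ to the end of the previous string.
From %#%#%#%#ii$#$$#$$#$$#$, 2 further steps: %#%#%#%#ii$#$$#$$#$$#$ → %#%#%#%#%#ii$#$$#$$#$$#$$#$ → (answer).

%#%#%#%#%#%#ii$#$$#$$#$$#$$#$$#$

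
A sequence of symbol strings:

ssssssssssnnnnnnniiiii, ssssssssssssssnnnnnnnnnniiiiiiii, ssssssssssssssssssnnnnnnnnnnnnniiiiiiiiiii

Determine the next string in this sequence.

ssssssssssssssssssssssnnnnnnnnnnnnnnnniiiiiiiiiiiiii

Term n consists of 4n+2 s's, followed by 3n+1 n's, followed by 3n-1 i's, where the shown terms are n = 2, 3, 4.
Setting n = 5 gives 22, 16, 14 characters in each block.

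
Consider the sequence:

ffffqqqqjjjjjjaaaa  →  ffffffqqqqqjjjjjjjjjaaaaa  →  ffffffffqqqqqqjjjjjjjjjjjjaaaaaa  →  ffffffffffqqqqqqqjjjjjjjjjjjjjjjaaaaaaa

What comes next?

ffffffffffffqqqqqqqqjjjjjjjjjjjjjjjjjjaaaaaaaa

Each string has the form f^{2n} q^{n+2} j^{3n} a^{n+2}, where the shown terms are n = 2, 3, 4, 5.
Setting n = 6 gives 12, 8, 18, 8 characters in each block.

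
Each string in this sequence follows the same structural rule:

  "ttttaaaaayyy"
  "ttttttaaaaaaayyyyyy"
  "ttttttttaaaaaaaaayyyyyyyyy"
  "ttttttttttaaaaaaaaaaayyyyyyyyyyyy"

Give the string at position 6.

Term n consists of 2n+2 t's, followed by 2n+3 a's, followed by 3n y's (n = 1, 2, …).
Setting n = 6 gives 14, 15, 18 characters in each block.

ttttttttttttttaaaaaaaaaaaaaaayyyyyyyyyyyyyyyyyy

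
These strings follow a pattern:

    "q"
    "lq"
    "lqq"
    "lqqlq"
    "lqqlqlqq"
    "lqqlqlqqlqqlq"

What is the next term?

lqqlqlqqlqqlqlqqlqlqq

From term 3 onward, concatenate the last term with the second-to-last: lq·q = lqq, lqq·lq = lqqlq, …
So term 7 is lqqlqlqqlqqlq·lqqlqlqq.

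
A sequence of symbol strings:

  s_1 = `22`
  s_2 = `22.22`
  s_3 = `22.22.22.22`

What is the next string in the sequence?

Every step duplicates the string with '.' between the halves.
One more doubling of 22.22.22.22 gives the answer.

22.22.22.22.22.22.22.22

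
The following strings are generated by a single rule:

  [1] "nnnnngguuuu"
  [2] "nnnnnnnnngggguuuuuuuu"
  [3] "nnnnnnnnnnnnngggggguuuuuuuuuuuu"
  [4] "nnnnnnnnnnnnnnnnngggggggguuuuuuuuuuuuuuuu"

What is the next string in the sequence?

Term n consists of 4n+1 n's, followed by 2n g's, followed by 4n u's (n = 1, 2, …).
For the next term, n = 5, so the run lengths are 21, 10, 20.

nnnnnnnnnnnnnnnnnnnnngggggggggguuuuuuuuuuuuuuuuuuuu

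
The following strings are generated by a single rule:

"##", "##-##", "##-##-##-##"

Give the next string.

Each string is two copies of the previous one joined by '-'.
Doubling ##-##-##-## with '-' between the halves:

##-##-##-##-##-##-##-##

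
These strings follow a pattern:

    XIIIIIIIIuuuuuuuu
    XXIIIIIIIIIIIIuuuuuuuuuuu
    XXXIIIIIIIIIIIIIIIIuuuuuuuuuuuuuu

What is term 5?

XXXXXIIIIIIIIIIIIIIIIIIIIIIIIuuuuuuuuuuuuuuuuuuuu

Term n consists of n-1 X's, followed by 4n I's, followed by 3n+2 u's, where the shown terms are n = 2, 3, 4.
Setting n = 6 gives 5, 24, 20 characters in each block.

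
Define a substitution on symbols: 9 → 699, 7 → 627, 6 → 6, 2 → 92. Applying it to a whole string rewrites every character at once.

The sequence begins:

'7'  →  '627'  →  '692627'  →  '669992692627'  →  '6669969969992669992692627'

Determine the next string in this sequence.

66669969966996996699699699926669969969992669992692627

φ(6669969969992669992692627) expands symbol-by-symbol to 6 6 6 699 699 6 699 699 6 699 699 699 92 6 6 699 699 699 92 6 699 92 6 92 627; joining the 25 pieces gives the next term.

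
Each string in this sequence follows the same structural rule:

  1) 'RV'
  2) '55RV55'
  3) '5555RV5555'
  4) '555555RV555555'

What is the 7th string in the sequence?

555555555555RV555555555555

s(k+1) = 55·s(k)·55, so each term gains 55 as a prefix and 55 as a suffix.
From 555555RV555555, 3 further steps: 555555RV555555 → 55555555RV55555555 → 5555555555RV5555555555 → (answer).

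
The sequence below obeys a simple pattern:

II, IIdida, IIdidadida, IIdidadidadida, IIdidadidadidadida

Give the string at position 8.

Each term is the previous one with dida appended.
From IIdidadidadidadida, 3 further steps: IIdidadidadidadida → IIdidadidadidadidadida → IIdidadidadidadidadidadida → (answer).

IIdidadidadidadidadidadidadida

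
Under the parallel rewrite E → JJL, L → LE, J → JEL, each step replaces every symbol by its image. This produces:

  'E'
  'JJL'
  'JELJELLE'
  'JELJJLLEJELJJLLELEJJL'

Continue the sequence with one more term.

JELJJLLEJELJELLELEJJLJELJJLLEJELJELLELEJJLLEJJLJELJELLE

Replace each of the 21 characters of JELJJLLEJELJJLLELEJJL in place — JEL JJL LE JEL JEL LE LE JJL JEL JJL LE JEL JEL LE LE JJL LE JJL JEL JEL LE — and concatenate.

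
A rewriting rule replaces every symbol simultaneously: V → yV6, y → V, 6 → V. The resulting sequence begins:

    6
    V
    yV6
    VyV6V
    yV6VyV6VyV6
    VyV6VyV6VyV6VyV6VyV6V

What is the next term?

Rewriting the 21 symbols of VyV6VyV6VyV6VyV6VyV6V one by one yields yV6 V yV6 V yV6 V yV6 V yV6 V yV6 V yV6 V yV6 V yV6 V yV6 V yV6; concatenated:

yV6VyV6VyV6VyV6VyV6VyV6VyV6VyV6VyV6VyV6VyV6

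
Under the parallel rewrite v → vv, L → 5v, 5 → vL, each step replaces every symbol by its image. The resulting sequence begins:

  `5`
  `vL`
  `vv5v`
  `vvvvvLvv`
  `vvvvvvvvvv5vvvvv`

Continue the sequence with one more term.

Replace each of the 16 characters of vvvvvvvvvv5vvvvv in place — vv vv vv vv vv vv vv vv vv vv vL vv vv vv vv vv — and concatenate.

vvvvvvvvvvvvvvvvvvvvvLvvvvvvvvvv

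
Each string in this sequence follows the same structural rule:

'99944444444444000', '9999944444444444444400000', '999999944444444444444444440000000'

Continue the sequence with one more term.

Reading off run lengths: 9 runs 3, 5, 7; 4 runs 11, 15, 19; 0 runs 3, 5, 7 — each is linear in n, where the shown terms are n = 2, 3, 4.
Setting n = 5 gives 9, 23, 9 characters in each block.

99999999944444444444444444444444000000000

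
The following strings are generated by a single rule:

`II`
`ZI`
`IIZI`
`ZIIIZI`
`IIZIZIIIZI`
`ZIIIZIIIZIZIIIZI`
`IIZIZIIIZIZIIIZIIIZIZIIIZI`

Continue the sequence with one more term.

ZIIIZIIIZIZIIIZIIIZIZIIIZIZIIIZIIIZIZIIIZI

Each term (from the third on) is the two preceding terms concatenated in order: term 3 = II·ZI = IIZI.
So term 8 is ZIIIZIIIZIZIIIZI·IIZIZIIIZIZIIIZIIIZIZIIIZI.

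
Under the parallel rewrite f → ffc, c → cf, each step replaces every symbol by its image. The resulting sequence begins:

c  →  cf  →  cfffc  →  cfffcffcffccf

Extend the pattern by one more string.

cfffcffcffccfffcffccfffcffccfcfffc

φ(cfffcffcffccf) expands symbol-by-symbol to cf ffc ffc ffc cf ffc ffc cf ffc ffc cf cf ffc; joining the 13 pieces gives the next term.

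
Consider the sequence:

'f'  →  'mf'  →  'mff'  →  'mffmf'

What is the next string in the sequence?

mffmfmff

This is a Fibonacci-style word recurrence s(k) = s(k−1)·s(k−2): e.g. mf·f = mff.
The next term joins mffmf and mff.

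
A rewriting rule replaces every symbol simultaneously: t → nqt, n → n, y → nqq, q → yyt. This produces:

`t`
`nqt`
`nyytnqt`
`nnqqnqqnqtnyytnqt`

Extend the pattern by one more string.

Rewriting the 17 symbols of nnqqnqqnqtnyytnqt one by one yields n n yyt yyt n yyt yyt n yyt nqt n nqq nqq nqt n yyt nqt; concatenated:

nnyytyytnyytyytnyytnqtnnqqnqqnqtnyytnqt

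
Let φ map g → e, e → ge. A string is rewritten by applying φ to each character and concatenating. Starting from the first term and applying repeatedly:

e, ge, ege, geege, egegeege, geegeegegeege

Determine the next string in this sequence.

egegeegegeegeegegeege

Replace each of the 13 characters of geegeegegeege in place — e ge ge e ge ge e ge e ge ge e ge — and concatenate.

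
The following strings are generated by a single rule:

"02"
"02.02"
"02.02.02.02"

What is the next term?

02.02.02.02.02.02.02.02

s(k+1) = s(k)·.·s(k) — each term doubles the last with '.' between the halves.
One more doubling of 02.02.02.02 gives the answer.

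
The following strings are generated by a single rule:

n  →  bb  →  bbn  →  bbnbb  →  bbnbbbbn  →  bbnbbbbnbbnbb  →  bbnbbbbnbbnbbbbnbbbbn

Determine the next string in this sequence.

Each term (from the third on) is the previous term followed by the one before it: term 3 = bb·n = bbn.
Continuing: bbnbbbbnbbnbbbbnbbbbn · bbnbbbbnbbnbb gives term 8.

bbnbbbbnbbnbbbbnbbbbnbbnbbbbnbbnbb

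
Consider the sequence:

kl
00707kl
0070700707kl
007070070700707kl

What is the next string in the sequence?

00707007070070700707kl

The strings grow by a fixed prefix 00707 each time.
So the next term is 00707·007070070700707kl.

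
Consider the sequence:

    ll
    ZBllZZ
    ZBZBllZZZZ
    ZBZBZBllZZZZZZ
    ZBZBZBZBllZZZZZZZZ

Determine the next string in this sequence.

ZBZBZBZBZBllZZZZZZZZZZ

Each term wraps the previous one in ZB on the left and ZZ on the right.
So the next term is ZB·ZBZBZBZBllZZZZZZZZ·ZZ.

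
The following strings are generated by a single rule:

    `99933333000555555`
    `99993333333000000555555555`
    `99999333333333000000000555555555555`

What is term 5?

99999993333333333333000000000000000555555555555555555

Reading off run lengths: 9 runs 3, 4, 5; 3 runs 5, 7, 9; 0 runs 3, 6, 9; 5 runs 6, 9, 12 — each is linear in n (n = 1, 2, …).
For term 5, n = 5, so the run lengths are 7, 13, 15, 18.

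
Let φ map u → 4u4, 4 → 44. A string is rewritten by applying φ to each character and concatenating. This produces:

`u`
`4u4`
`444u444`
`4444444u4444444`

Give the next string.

444444444444444u444444444444444

Replace each of the 15 characters of 4444444u4444444 in place — 44 44 44 44 44 44 44 4u4 44 44 44 44 44 44 44 — and concatenate.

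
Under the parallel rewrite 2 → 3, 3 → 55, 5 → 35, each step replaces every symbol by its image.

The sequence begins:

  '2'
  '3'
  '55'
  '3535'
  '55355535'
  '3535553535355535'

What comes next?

Replace each of the 16 characters of 3535553535355535 in place — 55 35 55 35 35 35 55 35 55 35 55 35 35 35 55 35 — and concatenate.

55355535353555355535553535355535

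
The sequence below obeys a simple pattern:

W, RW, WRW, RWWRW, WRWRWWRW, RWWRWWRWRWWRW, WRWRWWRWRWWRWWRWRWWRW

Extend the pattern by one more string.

Each term (from the third on) is the two preceding terms concatenated in order: term 3 = W·RW = WRW.
The next term joins RWWRWWRWRWWRW and WRWRWWRWRWWRWWRWRWWRW.

RWWRWWRWRWWRWWRWRWWRWRWWRWWRWRWWRW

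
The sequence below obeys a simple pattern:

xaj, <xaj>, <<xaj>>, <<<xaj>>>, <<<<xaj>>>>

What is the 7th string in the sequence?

s(k+1) = <·s(k)·>, so each term gains < as a prefix and > as a suffix.
From <<<<xaj>>>>, 2 further steps: <<<<xaj>>>> → <<<<<xaj>>>>> → (answer).

<<<<<<xaj>>>>>>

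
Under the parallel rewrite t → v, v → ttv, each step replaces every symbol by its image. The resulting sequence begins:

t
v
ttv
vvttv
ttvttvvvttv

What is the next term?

vvttvvvttvttvttvvvttv

Expanding ttvttvvvttv: t→v, t→v, v→ttv, t→v, t→v, v→ttv, v→ttv, v→ttv, t→v, t→v, v→ttv. Concatenated: v v ttv v v ttv ttv ttv v v ttv.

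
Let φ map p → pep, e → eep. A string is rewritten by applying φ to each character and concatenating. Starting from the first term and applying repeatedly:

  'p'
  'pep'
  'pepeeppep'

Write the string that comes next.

pepeeppepeepeeppeppepeeppep

Expanding pepeeppep: p→pep, e→eep, p→pep, e→eep, e→eep, p→pep, p→pep, e→eep, p→pep. Concatenated: pep eep pep eep eep pep pep eep pep.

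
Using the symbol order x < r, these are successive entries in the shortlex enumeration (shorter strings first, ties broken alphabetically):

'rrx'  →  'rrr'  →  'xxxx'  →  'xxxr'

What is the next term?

Find the rightmost character of xxxr below r, bump it to the next letter, and reset everything to its right to x.

xxrx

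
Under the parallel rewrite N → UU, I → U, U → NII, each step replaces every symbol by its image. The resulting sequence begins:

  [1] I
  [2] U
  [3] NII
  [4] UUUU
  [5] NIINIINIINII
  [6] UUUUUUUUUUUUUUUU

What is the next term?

Rewriting the 16 symbols of UUUUUUUUUUUUUUUU one by one yields NII NII NII NII NII NII NII NII NII NII NII NII NII NII NII NII; concatenated:

NIINIINIINIINIINIINIINIINIINIINIINIINIINIINIINII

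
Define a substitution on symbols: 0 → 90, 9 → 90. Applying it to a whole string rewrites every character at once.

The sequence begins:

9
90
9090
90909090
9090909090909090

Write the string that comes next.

Applying the rule to each of the 16 symbols of 9090909090909090 gives the pieces 90 90 90 90 90 90 90 90 90 90 90 90 90 90 90 90, which concatenate to the answer.

90909090909090909090909090909090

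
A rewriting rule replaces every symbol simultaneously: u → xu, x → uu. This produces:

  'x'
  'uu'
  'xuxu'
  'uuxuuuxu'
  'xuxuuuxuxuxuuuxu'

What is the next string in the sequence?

Replace each of the 16 characters of xuxuuuxuxuxuuuxu in place — uu xu uu xu xu xu uu xu uu xu uu xu xu xu uu xu — and concatenate.

uuxuuuxuxuxuuuxuuuxuuuxuxuxuuuxu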